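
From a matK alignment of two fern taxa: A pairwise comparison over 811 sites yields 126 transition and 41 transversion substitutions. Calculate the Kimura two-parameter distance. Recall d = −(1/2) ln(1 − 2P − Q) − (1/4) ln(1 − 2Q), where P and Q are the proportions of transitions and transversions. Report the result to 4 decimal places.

P = 126/811 ≈ 0.155364 and Q = 41/811 ≈ 0.050555.
Under the Kimura two-parameter model, d = −½ ln(1 − 2P − Q) − ¼ ln(1 − 2Q).
1 − 2P − Q = 0.638717, giving −½ ln(0.638717) = 0.224147.
1 − 2Q = 0.89889, giving −¼ ln(0.89889) = 0.026649.
d = 0.224147 + 0.026649 = 0.250796.

0.2508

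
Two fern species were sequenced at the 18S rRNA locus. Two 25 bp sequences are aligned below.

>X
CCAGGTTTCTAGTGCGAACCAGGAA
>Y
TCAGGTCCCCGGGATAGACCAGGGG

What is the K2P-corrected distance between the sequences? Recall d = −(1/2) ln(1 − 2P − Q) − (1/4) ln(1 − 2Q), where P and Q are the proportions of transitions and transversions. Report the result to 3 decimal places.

1.284

Of 25 sites, 11 differences are transitions and 1 are transversions, so P = 11/25 = 0.44 and Q = 1/25 = 0.04.
Under the Kimura two-parameter model, d = −½ ln(1 − 2P − Q) − ¼ ln(1 − 2Q).
1 − 2P − Q = 0.08, giving −½ ln(0.08) = 1.262864.
1 − 2Q = 0.92, giving −¼ ln(0.92) = 0.020845.
d = 1.262864 + 0.020845 = 1.283709.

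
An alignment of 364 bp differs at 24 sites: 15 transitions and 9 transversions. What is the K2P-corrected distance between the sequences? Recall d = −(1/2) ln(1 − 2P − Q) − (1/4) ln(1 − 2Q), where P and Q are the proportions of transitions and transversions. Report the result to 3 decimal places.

P = 15/364 ≈ 0.041209 and Q = 9/364 ≈ 0.024725.
Under the Kimura two-parameter model, d = −½ ln(1 − 2P − Q) − ¼ ln(1 − 2Q).
1 − 2P − Q = 0.892857, giving −½ ln(0.892857) = 0.056664.
1 − 2Q = 0.95055, giving −¼ ln(0.95055) = 0.012679.
d = 0.056664 + 0.012679 = 0.069343.

0.069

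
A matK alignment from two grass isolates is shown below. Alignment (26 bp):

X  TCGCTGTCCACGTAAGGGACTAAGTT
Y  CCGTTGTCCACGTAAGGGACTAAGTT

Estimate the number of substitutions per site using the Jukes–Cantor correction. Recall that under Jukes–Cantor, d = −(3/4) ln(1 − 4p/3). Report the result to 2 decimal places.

0.08

The sequences differ at 2 of 26 sites (1, 4), so p = 2/26 ≈ 0.076923.
d = −(3/4) ln(1 − 4p/3) = −0.75 ln(1 − 0.102564) = −0.75 ln(0.897436)
  = −0.75 × (-0.108213) = 0.081160 substitutions/site.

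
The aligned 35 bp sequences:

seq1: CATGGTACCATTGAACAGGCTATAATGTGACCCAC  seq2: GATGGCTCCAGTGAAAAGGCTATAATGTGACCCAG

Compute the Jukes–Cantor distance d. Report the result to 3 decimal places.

The sequences differ at 6 of 35 sites (1, 6, 7, 11, 16, 35), so p = 6/35 ≈ 0.171429.
d = −(3/4) ln(1 − 4p/3) = −0.75 ln(1 − 0.228572) = −0.75 ln(0.771428)
  = −0.75 × (-0.259512) = 0.194634 substitutions/site.

0.195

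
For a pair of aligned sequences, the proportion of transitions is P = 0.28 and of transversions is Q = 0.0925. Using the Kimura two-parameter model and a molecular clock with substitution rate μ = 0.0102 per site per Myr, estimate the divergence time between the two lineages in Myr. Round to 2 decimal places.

28.41

Under the Kimura two-parameter model, d = −½ ln(1 − 2P − Q) − ¼ ln(1 − 2Q).
1 − 2P − Q = 0.3475, giving −½ ln(0.3475) = 0.528495.
1 − 2Q = 0.815, giving −¼ ln(0.815) = 0.051142.
d = 0.528495 + 0.051142 = 0.579637.
Under a molecular clock d = 2μt, so t = d/(2μ) = 0.579637 / (2 × 0.0102) = 28.41 Myr.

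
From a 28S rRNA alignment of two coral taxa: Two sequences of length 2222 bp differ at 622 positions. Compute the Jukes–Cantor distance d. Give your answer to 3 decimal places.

p = 622/2222 ≈ 0.279928.
d = −(3/4) ln(1 − 4p/3) = −0.75 ln(1 − 0.373237) = −0.75 ln(0.626763)
  = −0.75 × (-0.467187) = 0.350390 substitutions/site.

0.350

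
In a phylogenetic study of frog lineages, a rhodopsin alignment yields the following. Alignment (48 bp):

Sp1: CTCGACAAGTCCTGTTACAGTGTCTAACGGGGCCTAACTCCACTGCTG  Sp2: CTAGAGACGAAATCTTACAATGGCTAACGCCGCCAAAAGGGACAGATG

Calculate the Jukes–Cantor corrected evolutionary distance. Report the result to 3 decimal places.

0.520

The sequences differ at 18 of 48 sites, so p = 18/48 = 0.375.
d = −(3/4) ln(1 − 4p/3) = −0.75 ln(1 − 0.5) = −0.75 ln(0.5)
  = −0.75 × (-0.693147) = 0.519860 substitutions/site.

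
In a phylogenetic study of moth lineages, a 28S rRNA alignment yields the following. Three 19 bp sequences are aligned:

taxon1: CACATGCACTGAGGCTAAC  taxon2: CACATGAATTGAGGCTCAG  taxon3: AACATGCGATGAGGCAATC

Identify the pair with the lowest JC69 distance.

taxon1–taxon2: 4/19 differ, p = 0.211, d = 0.247.
taxon1–taxon3: 5/19 differ, p = 0.263, d = 0.324.
taxon2–taxon3: 8/19 differ, p = 0.421, d = 0.618.
The smallest distance is between taxon1 and taxon2.

taxon1 and taxon2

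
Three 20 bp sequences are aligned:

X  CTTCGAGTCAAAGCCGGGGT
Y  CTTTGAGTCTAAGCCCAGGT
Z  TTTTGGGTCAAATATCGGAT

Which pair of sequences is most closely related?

X and Y

X–Y: 4/20 differ, p = 0.200, d = 0.233.
X–Z: 8/20 differ, p = 0.400, d = 0.572.
Y–Z: 8/20 differ, p = 0.400, d = 0.572.
The smallest distance is between X and Y.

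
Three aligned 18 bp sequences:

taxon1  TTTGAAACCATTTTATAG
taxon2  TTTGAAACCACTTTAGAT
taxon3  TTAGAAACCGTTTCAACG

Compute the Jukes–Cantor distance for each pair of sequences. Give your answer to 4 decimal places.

taxon1–taxon2: 3/18 sites differ → p ≈ 0.166667, d = −0.75 ln(1 − 0.222223) = 0.188487 ≈ 0.1885.
taxon1–taxon3: 5/18 sites differ → p ≈ 0.277778, d = −0.75 ln(1 − 0.370371) = 0.346968 ≈ 0.3470.
taxon2–taxon3: 7/18 sites differ → p ≈ 0.388889, d = −0.75 ln(1 − 0.518519) = 0.548166 ≈ 0.5482.

d(taxon1,taxon2) = 0.1885, d(taxon1,taxon3) = 0.3470, d(taxon2,taxon3) = 0.5482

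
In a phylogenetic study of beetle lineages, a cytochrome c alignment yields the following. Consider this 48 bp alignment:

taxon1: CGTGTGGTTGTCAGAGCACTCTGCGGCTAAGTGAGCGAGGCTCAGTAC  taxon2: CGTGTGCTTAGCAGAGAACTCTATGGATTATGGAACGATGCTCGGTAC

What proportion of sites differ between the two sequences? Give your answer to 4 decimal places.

The sequences differ at 13 of 48 positions.
p = 13/48 = 0.270833… ≈ 0.2708 (to 4 d.p.).

0.2708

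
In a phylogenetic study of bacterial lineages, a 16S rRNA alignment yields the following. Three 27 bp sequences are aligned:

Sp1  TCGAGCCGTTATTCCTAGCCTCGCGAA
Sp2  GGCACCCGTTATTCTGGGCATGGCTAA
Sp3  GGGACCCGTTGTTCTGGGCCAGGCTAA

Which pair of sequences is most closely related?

Sp2 and Sp3

Sp1–Sp2: 10/27 differ, p = 0.370, d = 0.511.
Sp1–Sp3: 10/27 differ, p = 0.370, d = 0.511.
Sp2–Sp3: 4/27 differ, p = 0.148, d = 0.165.
The smallest distance is between Sp2 and Sp3.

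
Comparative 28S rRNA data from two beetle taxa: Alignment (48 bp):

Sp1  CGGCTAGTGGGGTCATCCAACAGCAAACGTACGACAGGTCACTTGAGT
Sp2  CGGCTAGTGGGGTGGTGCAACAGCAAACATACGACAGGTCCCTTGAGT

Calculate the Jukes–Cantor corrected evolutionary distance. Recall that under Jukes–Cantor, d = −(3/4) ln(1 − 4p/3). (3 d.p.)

0.112

The sequences differ at 5 of 48 sites (14, 15, 17, 29, 41), so p = 5/48 ≈ 0.104167.
d = −(3/4) ln(1 − 4p/3) = −0.75 ln(1 − 0.138889) = −0.75 ln(0.861111)
  = −0.75 × (-0.149532) = 0.112149 substitutions/site.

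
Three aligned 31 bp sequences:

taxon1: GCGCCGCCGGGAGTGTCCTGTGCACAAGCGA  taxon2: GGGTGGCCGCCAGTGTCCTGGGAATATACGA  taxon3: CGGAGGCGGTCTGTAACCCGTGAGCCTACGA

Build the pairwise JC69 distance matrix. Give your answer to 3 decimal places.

d(taxon1,taxon2) = 0.422, d(taxon1,taxon3) = 0.874, d(taxon2,taxon3) = 0.544

taxon1–taxon2: 10/31 sites differ → p ≈ 0.322581, d = −0.75 ln(1 − 0.430108) = 0.421731 ≈ 0.422.
taxon1–taxon3: 16/31 sites differ → p ≈ 0.516129, d = −0.75 ln(1 − 0.688172) = 0.873978 ≈ 0.874.
taxon2–taxon3: 12/31 sites differ → p ≈ 0.387097, d = −0.75 ln(1 − 0.516129) = 0.544453 ≈ 0.544.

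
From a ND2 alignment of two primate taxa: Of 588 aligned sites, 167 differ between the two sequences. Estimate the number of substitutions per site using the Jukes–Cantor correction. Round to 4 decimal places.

0.3569

p = 167/588 ≈ 0.284014.
d = −(3/4) ln(1 − 4p/3) = −0.75 ln(1 − 0.378685) = −0.75 ln(0.621315)
  = −0.75 × (-0.475917) = 0.356938 substitutions/site.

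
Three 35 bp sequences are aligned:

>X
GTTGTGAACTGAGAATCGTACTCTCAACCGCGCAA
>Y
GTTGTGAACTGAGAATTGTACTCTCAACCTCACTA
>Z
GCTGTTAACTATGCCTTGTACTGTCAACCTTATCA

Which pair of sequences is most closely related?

X–Y: 4/35 differ, p = 0.114, d = 0.124.
X–Z: 13/35 differ, p = 0.371, d = 0.513.
Y–Z: 10/35 differ, p = 0.286, d = 0.360.
The smallest distance is between X and Y.

X and Y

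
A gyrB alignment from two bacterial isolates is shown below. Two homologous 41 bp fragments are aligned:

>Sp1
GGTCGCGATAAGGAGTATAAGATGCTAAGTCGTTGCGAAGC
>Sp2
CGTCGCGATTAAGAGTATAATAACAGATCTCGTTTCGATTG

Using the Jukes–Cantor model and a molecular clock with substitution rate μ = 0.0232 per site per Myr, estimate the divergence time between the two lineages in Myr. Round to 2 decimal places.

The sequences differ at 14 of 41 sites, so p = 14/41 ≈ 0.341463.
d = −(3/4) ln(1 − 4p/3) = −0.75 ln(1 − 0.455284) = −0.75 ln(0.544716)
  = −0.75 × (-0.607491) = 0.455618 substitutions/site.
Under a molecular clock d = 2μt, so t = d/(2μ) = 0.455618 / (2 × 0.0232) = 9.82 Myr.

9.82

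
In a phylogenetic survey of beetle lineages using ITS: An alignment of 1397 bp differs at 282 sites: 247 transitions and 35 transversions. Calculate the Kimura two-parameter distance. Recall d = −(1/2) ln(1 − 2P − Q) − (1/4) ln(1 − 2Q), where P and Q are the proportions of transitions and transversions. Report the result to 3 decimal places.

0.251

P = 247/1397 ≈ 0.176807 and Q = 35/1397 ≈ 0.025054.
Under the Kimura two-parameter model, d = −½ ln(1 − 2P − Q) − ¼ ln(1 − 2Q).
1 − 2P − Q = 0.621332, giving −½ ln(0.621332) = 0.237945.
1 − 2Q = 0.949892, giving −¼ ln(0.949892) = 0.012852.
d = 0.237945 + 0.012852 = 0.250797.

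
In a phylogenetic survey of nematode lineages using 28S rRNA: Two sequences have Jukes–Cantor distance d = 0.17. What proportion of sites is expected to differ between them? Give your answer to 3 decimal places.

0.152

p = (3/4)(1 − e^(−4d/3)) = 0.75 × (1 − e^(-0.226667)) = 0.75 × (1 − 0.797186) = 0.152111.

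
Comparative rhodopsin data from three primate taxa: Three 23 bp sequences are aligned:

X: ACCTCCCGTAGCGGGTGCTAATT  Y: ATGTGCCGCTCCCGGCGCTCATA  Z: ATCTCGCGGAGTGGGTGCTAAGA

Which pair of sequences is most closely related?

X and Z

X–Y: 10/23 differ, p = 0.435, d = 0.650.
X–Z: 6/23 differ, p = 0.261, d = 0.321.
Y–Z: 11/23 differ, p = 0.478, d = 0.761.
The smallest distance is between X and Z.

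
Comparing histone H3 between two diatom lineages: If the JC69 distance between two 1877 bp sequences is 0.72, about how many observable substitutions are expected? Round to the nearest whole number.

Invert JC69: p = (3/4)(1 − e^(−4d/3)) = 0.75 × (1 − e^(-0.96)) = 0.75 × (1 − 0.382893) = 0.462830.
Expected differing sites = pL ≈ 0.462830 × 1877 = 868.73191 ≈ 869.

869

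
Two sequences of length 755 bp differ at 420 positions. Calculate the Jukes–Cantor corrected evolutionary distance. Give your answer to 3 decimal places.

1.015

p = 420/755 ≈ 0.556291.
d = −(3/4) ln(1 − 4p/3) = −0.75 ln(1 − 0.741721) = −0.75 ln(0.258279)
  = −0.75 × (-1.353715) = 1.015286 substitutions/site.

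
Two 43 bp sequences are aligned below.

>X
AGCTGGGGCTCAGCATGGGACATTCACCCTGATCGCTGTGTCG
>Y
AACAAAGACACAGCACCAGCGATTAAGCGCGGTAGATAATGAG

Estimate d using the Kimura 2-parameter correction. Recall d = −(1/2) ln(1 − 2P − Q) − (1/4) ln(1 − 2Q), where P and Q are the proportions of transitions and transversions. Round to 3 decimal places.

0.945

Of 43 sites, 9 differences are transitions and 14 are transversions, so P = 9/43 ≈ 0.209302 and Q = 14/43 ≈ 0.325581.
Under the Kimura two-parameter model, d = −½ ln(1 − 2P − Q) − ¼ ln(1 − 2Q).
1 − 2P − Q = 0.255815, giving −½ ln(0.255815) = 0.681650.
1 − 2Q = 0.348838, giving −¼ ln(0.348838) = 0.263287.
d = 0.681650 + 0.263287 = 0.944937.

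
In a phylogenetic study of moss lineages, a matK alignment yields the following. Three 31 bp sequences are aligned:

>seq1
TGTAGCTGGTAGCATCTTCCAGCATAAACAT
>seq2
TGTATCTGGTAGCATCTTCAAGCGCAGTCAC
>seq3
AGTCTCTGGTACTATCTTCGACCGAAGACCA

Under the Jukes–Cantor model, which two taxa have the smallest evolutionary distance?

seq1–seq2: 7/31 differ, p = 0.226, d = 0.269.
seq1–seq3: 12/31 differ, p = 0.387, d = 0.544.
seq2–seq3: 10/31 differ, p = 0.323, d = 0.422.
The smallest distance is between seq1 and seq2.

seq1 and seq2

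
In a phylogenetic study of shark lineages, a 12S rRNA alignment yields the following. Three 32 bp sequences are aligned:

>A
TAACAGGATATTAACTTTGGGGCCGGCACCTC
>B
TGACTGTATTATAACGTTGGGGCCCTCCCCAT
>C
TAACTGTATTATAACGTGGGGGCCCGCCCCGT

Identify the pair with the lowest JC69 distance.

B and C

A–B: 11/32 differ, p = 0.344, d = 0.460.
A–C: 10/32 differ, p = 0.313, d = 0.404.
B–C: 4/32 differ, p = 0.125, d = 0.137.
The smallest distance is between B and C.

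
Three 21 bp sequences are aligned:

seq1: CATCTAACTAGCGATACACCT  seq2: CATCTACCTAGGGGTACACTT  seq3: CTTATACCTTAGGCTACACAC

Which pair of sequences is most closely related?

seq1 and seq2

seq1–seq2: 4/21 differ, p = 0.190, d = 0.220.
seq1–seq3: 9/21 differ, p = 0.429, d = 0.635.
seq2–seq3: 7/21 differ, p = 0.333, d = 0.441.
The smallest distance is between seq1 and seq2.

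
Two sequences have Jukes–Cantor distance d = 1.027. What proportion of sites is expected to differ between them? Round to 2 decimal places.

p = (3/4)(1 − e^(−4d/3)) = 0.75 × (1 − e^(-1.369333)) = 0.75 × (1 − 0.254277) = 0.559292.

0.56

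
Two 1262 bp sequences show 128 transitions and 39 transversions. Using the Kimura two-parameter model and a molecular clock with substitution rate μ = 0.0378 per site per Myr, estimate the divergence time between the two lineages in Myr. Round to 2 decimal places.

P = 128/1262 ≈ 0.101426 and Q = 39/1262 ≈ 0.030903.
Under the Kimura two-parameter model, d = −½ ln(1 − 2P − Q) − ¼ ln(1 − 2Q).
1 − 2P − Q = 0.766245, giving −½ ln(0.766245) = 0.133127.
1 − 2Q = 0.938194, giving −¼ ln(0.938194) = 0.015950.
d = 0.133127 + 0.015950 = 0.149077.
Under a molecular clock d = 2μt, so t = d/(2μ) = 0.149077 / (2 × 0.0378) = 1.97 Myr.

1.97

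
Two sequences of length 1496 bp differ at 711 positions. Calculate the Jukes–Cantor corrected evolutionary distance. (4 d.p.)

0.7532

p = 711/1496 ≈ 0.475267.
d = −(3/4) ln(1 − 4p/3) = −0.75 ln(1 − 0.633689) = −0.75 ln(0.366311)
  = −0.75 × (-1.004273) = 0.753205 substitutions/site.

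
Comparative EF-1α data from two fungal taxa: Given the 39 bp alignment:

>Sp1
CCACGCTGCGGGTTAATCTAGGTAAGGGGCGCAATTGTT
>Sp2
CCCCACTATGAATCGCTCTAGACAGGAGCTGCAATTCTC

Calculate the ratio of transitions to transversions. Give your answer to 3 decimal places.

Transitions are A↔G and C↔T; transversions are all other mismatches.
Transitions: 13. Transversions: 4.
R = 13/4 = 3.250.

3.250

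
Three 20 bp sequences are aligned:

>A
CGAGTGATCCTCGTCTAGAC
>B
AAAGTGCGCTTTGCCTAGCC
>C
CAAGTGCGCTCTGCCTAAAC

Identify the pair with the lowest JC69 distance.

B and C

A–B: 8/20 differ, p = 0.400, d = 0.572.
A–C: 8/20 differ, p = 0.400, d = 0.572.
B–C: 4/20 differ, p = 0.200, d = 0.233.
The smallest distance is between B and C.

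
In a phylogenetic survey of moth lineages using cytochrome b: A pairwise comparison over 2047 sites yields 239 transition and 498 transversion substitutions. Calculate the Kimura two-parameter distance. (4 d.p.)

P = 239/2047 ≈ 0.116756 and Q = 498/2047 ≈ 0.243283.
Under the Kimura two-parameter model, d = −½ ln(1 − 2P − Q) − ¼ ln(1 − 2Q).
1 − 2P − Q = 0.523205, giving −½ ln(0.523205) = 0.323891.
1 − 2Q = 0.513434, giving −¼ ln(0.513434) = 0.166658.
d = 0.323891 + 0.166658 = 0.490549.

0.4905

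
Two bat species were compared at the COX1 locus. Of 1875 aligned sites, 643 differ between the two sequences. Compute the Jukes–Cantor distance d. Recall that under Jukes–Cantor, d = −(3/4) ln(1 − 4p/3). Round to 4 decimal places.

p = 643/1875 ≈ 0.342933.
d = −(3/4) ln(1 − 4p/3) = −0.75 ln(1 − 0.457244) = −0.75 ln(0.542756)
  = −0.75 × (-0.611095) = 0.458321 substitutions/site.

0.4583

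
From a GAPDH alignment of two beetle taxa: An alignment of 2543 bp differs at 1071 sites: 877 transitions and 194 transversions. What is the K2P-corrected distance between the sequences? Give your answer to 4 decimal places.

0.7677

P = 877/2543 ≈ 0.344868 and Q = 194/2543 ≈ 0.076288.
Under the Kimura two-parameter model, d = −½ ln(1 − 2P − Q) − ¼ ln(1 − 2Q).
1 − 2P − Q = 0.233976, giving −½ ln(0.233976) = 0.726268.
1 − 2Q = 0.847424, giving −¼ ln(0.847424) = 0.041389.
d = 0.726268 + 0.041389 = 0.767657.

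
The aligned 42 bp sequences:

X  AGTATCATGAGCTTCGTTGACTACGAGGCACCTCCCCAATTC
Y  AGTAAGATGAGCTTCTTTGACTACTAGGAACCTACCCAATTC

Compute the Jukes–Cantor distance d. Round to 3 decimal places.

The sequences differ at 6 of 42 sites (5, 6, 16, 25, 29, 34), so p = 6/42 ≈ 0.142857.
d = −(3/4) ln(1 − 4p/3) = −0.75 ln(1 − 0.190476) = −0.75 ln(0.809524)
  = −0.75 × (-0.211309) = 0.158482 substitutions/site.

0.158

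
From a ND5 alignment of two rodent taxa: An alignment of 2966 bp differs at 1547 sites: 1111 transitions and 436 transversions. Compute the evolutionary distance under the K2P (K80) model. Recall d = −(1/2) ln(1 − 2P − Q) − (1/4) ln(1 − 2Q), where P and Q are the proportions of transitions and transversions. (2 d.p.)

1.22

P = 1111/2966 ≈ 0.374579 and Q = 436/2966 ≈ 0.146999.
Under the Kimura two-parameter model, d = −½ ln(1 − 2P − Q) − ¼ ln(1 − 2Q).
1 − 2P − Q = 0.103843, giving −½ ln(0.103843) = 1.132438.
1 − 2Q = 0.706002, giving −¼ ln(0.706002) = 0.087034.
d = 1.132438 + 0.087034 = 1.219472.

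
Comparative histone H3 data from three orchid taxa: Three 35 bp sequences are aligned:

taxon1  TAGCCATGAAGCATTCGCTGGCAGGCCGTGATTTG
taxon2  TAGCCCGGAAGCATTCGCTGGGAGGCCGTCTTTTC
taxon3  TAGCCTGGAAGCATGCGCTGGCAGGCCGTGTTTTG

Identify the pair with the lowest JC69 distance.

taxon1 and taxon3

taxon1–taxon2: 6/35 differ, p = 0.171, d = 0.195.
taxon1–taxon3: 4/35 differ, p = 0.114, d = 0.124.
taxon2–taxon3: 5/35 differ, p = 0.143, d = 0.158.
The smallest distance is between taxon1 and taxon3.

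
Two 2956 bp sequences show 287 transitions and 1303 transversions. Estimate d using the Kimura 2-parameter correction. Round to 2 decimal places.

P = 287/2956 ≈ 0.097091 and Q = 1303/2956 ≈ 0.440798.
Under the Kimura two-parameter model, d = −½ ln(1 − 2P − Q) − ¼ ln(1 − 2Q).
1 − 2P − Q = 0.36502, giving −½ ln(0.36502) = 0.503902.
1 − 2Q = 0.118404, giving −¼ ln(0.118404) = 0.533413.
d = 0.503902 + 0.533413 = 1.037315.

1.04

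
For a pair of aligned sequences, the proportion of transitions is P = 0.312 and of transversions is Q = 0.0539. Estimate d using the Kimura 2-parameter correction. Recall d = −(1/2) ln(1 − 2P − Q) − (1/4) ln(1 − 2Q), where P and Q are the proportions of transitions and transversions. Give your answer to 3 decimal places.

Under the Kimura two-parameter model, d = −½ ln(1 − 2P − Q) − ¼ ln(1 − 2Q).
1 − 2P − Q = 0.3221, giving −½ ln(0.3221) = 0.566447.
1 − 2Q = 0.8922, giving −¼ ln(0.8922) = 0.028516.
d = 0.566447 + 0.028516 = 0.594963.

0.595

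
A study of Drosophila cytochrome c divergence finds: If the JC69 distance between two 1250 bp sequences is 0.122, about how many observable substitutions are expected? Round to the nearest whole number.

Invert JC69: p = (3/4)(1 − e^(−4d/3)) = 0.75 × (1 − e^(-0.162667)) = 0.75 × (1 − 0.849874) = 0.112595.
Expected differing sites = pL ≈ 0.112595 × 1250 = 140.74375 ≈ 141.

141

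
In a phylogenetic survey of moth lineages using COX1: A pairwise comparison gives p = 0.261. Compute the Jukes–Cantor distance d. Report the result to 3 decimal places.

0.321

d = −(3/4) ln(1 − 4p/3) = −0.75 ln(1 − 0.348) = −0.75 ln(0.652)
  = −0.75 × (-0.427711) = 0.320783 substitutions/site.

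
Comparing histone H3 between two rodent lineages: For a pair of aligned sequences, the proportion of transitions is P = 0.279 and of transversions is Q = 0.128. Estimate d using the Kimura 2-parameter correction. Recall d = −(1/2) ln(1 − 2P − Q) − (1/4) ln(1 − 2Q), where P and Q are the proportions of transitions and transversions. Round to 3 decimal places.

0.653

Under the Kimura two-parameter model, d = −½ ln(1 − 2P − Q) − ¼ ln(1 − 2Q).
1 − 2P − Q = 0.314, giving −½ ln(0.314) = 0.579181.
1 − 2Q = 0.744, giving −¼ ln(0.744) = 0.073929.
d = 0.579181 + 0.073929 = 0.653110.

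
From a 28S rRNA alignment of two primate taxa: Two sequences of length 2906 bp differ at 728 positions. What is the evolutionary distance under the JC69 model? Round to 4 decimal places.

p = 728/2906 ≈ 0.250516.
d = −(3/4) ln(1 − 4p/3) = −0.75 ln(1 − 0.334021) = −0.75 ln(0.665979)
  = −0.75 × (-0.406497) = 0.304873 substitutions/site.

0.3049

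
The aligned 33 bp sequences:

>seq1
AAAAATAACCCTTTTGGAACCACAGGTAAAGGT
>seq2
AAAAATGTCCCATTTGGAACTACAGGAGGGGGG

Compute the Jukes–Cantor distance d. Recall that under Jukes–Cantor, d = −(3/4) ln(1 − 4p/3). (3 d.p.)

The sequences differ at 9 of 33 sites (7, 8, 12, 21, 27, 28, 29, 30, 33), so p = 9/33 ≈ 0.272727.
d = −(3/4) ln(1 − 4p/3) = −0.75 ln(1 − 0.363636) = −0.75 ln(0.636364)
  = −0.75 × (-0.451985) = 0.338989 substitutions/site.

0.339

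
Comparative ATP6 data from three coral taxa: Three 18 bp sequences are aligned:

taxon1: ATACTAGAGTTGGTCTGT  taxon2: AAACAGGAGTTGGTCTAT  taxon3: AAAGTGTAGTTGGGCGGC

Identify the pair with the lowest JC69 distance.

taxon1–taxon2: 4/18 differ, p = 0.222, d = 0.264.
taxon1–taxon3: 7/18 differ, p = 0.389, d = 0.548.
taxon2–taxon3: 7/18 differ, p = 0.389, d = 0.548.
The smallest distance is between taxon1 and taxon2.

taxon1 and taxon2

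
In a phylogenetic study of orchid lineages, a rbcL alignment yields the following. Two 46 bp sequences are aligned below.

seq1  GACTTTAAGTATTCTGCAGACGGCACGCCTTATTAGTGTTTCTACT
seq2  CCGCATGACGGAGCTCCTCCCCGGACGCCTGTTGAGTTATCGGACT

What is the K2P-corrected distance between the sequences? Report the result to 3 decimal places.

Of 46 sites, 4 differences are transitions and 21 are transversions, so P = 4/46 ≈ 0.086957 and Q = 21/46 ≈ 0.456522.
Under the Kimura two-parameter model, d = −½ ln(1 − 2P − Q) − ¼ ln(1 − 2Q).
1 − 2P − Q = 0.369564, giving −½ ln(0.369564) = 0.497716.
1 − 2Q = 0.086956, giving −¼ ln(0.086956) = 0.610588.
d = 0.497716 + 0.610588 = 1.108304.

1.108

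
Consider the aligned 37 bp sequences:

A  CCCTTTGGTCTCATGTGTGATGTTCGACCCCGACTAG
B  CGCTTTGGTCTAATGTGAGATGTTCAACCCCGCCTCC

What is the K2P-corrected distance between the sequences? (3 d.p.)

Of 37 sites, 1 differences are transitions and 6 are transversions, so P = 1/37 ≈ 0.027027 and Q = 6/37 ≈ 0.162162.
Under the Kimura two-parameter model, d = −½ ln(1 − 2P − Q) − ¼ ln(1 − 2Q).
1 − 2P − Q = 0.783784, giving −½ ln(0.783784) = 0.121811.
1 − 2Q = 0.675676, giving −¼ ln(0.675676) = 0.098010.
d = 0.121811 + 0.098010 = 0.219821.

0.220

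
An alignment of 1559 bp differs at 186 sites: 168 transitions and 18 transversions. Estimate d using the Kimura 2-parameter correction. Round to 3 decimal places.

0.135

P = 168/1559 ≈ 0.107761 and Q = 18/1559 ≈ 0.011546.
Under the Kimura two-parameter model, d = −½ ln(1 − 2P − Q) − ¼ ln(1 − 2Q).
1 − 2P − Q = 0.772932, giving −½ ln(0.772932) = 0.128782.
1 − 2Q = 0.976908, giving −¼ ln(0.976908) = 0.005841.
d = 0.128782 + 0.005841 = 0.134623.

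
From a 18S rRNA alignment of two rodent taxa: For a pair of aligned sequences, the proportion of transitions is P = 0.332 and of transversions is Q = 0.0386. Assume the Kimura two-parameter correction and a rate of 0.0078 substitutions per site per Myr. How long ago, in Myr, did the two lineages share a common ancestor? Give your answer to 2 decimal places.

Under the Kimura two-parameter model, d = −½ ln(1 − 2P − Q) − ¼ ln(1 − 2Q).
1 − 2P − Q = 0.2974, giving −½ ln(0.2974) = 0.606339.
1 − 2Q = 0.9228, giving −¼ ln(0.9228) = 0.020086.
d = 0.606339 + 0.020086 = 0.626425.
Under a molecular clock d = 2μt, so t = d/(2μ) = 0.626425 / (2 × 0.0078) = 40.16 Myr.

40.16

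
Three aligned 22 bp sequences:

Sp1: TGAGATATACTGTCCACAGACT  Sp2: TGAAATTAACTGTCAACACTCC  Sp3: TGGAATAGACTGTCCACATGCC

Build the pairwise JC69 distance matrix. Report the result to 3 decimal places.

Sp1–Sp2: 7/22 sites differ → p ≈ 0.318182, d = −0.75 ln(1 − 0.424243) = 0.414052 ≈ 0.414.
Sp1–Sp3: 6/22 sites differ → p ≈ 0.272727, d = −0.75 ln(1 − 0.363636) = 0.338988 ≈ 0.339.
Sp2–Sp3: 6/22 sites differ → p ≈ 0.272727, d = −0.75 ln(1 − 0.363636) = 0.338988 ≈ 0.339.

d(Sp1,Sp2) = 0.414, d(Sp1,Sp3) = 0.339, d(Sp2,Sp3) = 0.339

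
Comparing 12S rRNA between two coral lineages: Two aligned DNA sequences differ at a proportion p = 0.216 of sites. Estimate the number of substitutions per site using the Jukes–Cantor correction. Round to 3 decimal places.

0.255

d = −(3/4) ln(1 − 4p/3) = −0.75 ln(1 − 0.288) = −0.75 ln(0.712)
  = −0.75 × (-0.339677) = 0.254758 substitutions/site.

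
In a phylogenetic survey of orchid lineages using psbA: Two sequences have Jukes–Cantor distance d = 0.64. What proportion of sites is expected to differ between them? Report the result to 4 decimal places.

0.4305

p = (3/4)(1 − e^(−4d/3)) = 0.75 × (1 − e^(-0.853333)) = 0.75 × (1 − 0.425993) = 0.430505.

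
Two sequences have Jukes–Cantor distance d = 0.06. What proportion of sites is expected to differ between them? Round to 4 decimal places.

p = (3/4)(1 − e^(−4d/3)) = 0.75 × (1 − e^(-0.08)) = 0.75 × (1 − 0.923116) = 0.057663.

0.0577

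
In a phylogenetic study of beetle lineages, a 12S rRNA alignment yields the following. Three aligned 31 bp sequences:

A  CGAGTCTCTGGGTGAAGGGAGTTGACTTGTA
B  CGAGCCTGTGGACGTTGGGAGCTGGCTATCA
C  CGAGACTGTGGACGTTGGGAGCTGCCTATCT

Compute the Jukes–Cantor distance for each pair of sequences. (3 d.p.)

d(A,B) = 0.481, d(A,C) = 0.544, d(B,C) = 0.104

A–B: 11/31 sites differ → p ≈ 0.354839, d = −0.75 ln(1 − 0.473119) = 0.480585 ≈ 0.481.
A–C: 12/31 sites differ → p ≈ 0.387097, d = −0.75 ln(1 − 0.516129) = 0.544453 ≈ 0.544.
B–C: 3/31 sites differ → p ≈ 0.096774, d = −0.75 ln(1 − 0.129032) = 0.103613 ≈ 0.104.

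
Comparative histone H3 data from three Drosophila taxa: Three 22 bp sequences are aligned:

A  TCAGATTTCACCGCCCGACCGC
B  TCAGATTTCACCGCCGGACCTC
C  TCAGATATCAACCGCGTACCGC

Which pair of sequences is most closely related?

A–B: 2/22 differ, p = 0.091, d = 0.097.
A–C: 6/22 differ, p = 0.273, d = 0.339.
B–C: 6/22 differ, p = 0.273, d = 0.339.
The smallest distance is between A and B.

A and B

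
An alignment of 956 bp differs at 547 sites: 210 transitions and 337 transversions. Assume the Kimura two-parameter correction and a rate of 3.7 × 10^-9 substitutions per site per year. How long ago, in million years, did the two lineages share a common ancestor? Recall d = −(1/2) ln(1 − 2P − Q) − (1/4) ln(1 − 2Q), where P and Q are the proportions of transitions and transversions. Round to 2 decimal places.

P = 210/956 ≈ 0.219665 and Q = 337/956 ≈ 0.35251.
Under the Kimura two-parameter model, d = −½ ln(1 − 2P − Q) − ¼ ln(1 − 2Q).
1 − 2P − Q = 0.20816, giving −½ ln(0.20816) = 0.784724.
1 − 2Q = 0.29498, giving −¼ ln(0.29498) = 0.305212.
d = 0.784724 + 0.305212 = 1.089936.
Under a molecular clock d = 2μt, so t = d/(2μ) = 1.089936 / (2 × 3.7 × 10^-9) = 147.29 million years.

147.29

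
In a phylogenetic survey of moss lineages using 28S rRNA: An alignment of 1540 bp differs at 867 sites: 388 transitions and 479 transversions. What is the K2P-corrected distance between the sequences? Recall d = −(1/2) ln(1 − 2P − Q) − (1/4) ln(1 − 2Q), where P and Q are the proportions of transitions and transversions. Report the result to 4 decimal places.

P = 388/1540 ≈ 0.251948 and Q = 479/1540 ≈ 0.311039.
Under the Kimura two-parameter model, d = −½ ln(1 − 2P − Q) − ¼ ln(1 − 2Q).
1 − 2P − Q = 0.185065, giving −½ ln(0.185065) = 0.843524.
1 − 2Q = 0.377922, giving −¼ ln(0.377922) = 0.243267.
d = 0.843524 + 0.243267 = 1.086791.

1.0868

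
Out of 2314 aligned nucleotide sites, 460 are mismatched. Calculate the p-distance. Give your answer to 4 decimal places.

0.1988

p = 460/2314 = 0.198789… ≈ 0.1988 (to 4 d.p.).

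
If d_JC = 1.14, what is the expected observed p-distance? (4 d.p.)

0.5860

p = (3/4)(1 − e^(−4d/3)) = 0.75 × (1 − e^(-1.52)) = 0.75 × (1 − 0.218712) = 0.585966.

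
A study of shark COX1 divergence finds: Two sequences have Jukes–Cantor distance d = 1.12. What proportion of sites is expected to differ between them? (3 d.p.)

0.582

p = (3/4)(1 − e^(−4d/3)) = 0.75 × (1 − e^(-1.493333)) = 0.75 × (1 − 0.224623) = 0.581533.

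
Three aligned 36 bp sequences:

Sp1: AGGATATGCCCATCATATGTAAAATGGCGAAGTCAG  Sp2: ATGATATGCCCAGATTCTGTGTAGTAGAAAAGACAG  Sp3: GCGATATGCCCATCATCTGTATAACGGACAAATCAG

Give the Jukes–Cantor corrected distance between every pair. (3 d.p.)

Sp1–Sp2: 12/36 sites differ → p ≈ 0.333333, d = −0.75 ln(1 − 0.444444) = 0.440839 ≈ 0.441.
Sp1–Sp3: 8/36 sites differ → p ≈ 0.222222, d = −0.75 ln(1 − 0.296296) = 0.263548 ≈ 0.264.
Sp2–Sp3: 12/36 sites differ → p ≈ 0.333333, d = −0.75 ln(1 − 0.444444) = 0.440839 ≈ 0.441.

d(Sp1,Sp2) = 0.441, d(Sp1,Sp3) = 0.264, d(Sp2,Sp3) = 0.441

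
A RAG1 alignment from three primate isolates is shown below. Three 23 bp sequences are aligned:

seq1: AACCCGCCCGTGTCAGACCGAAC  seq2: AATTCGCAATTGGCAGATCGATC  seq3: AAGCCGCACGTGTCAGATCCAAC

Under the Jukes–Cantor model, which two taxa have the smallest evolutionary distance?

seq1 and seq3

seq1–seq2: 8/23 differ, p = 0.348, d = 0.467.
seq1–seq3: 4/23 differ, p = 0.174, d = 0.198.
seq2–seq3: 7/23 differ, p = 0.304, d = 0.390.
The smallest distance is between seq1 and seq3.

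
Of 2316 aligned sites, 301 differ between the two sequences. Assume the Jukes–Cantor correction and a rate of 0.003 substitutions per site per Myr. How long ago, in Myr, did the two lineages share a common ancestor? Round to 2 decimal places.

23.79

p = 301/2316 ≈ 0.129965.
d = −(3/4) ln(1 − 4p/3) = −0.75 ln(1 − 0.173287) = −0.75 ln(0.826713)
  = −0.75 × (-0.190298) = 0.142724 substitutions/site.
Under a molecular clock d = 2μt, so t = d/(2μ) = 0.142724 / (2 × 0.003) = 23.79 Myr.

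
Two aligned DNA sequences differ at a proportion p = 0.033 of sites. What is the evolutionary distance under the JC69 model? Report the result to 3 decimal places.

0.034

d = −(3/4) ln(1 − 4p/3) = −0.75 ln(1 − 0.044) = −0.75 ln(0.956)
  = −0.75 × (-0.044997) = 0.033748 substitutions/site.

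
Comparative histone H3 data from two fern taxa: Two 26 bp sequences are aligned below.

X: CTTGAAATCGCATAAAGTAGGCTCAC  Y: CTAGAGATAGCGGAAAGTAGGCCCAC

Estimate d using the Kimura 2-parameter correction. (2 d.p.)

Of 26 sites, 3 differences are transitions and 3 are transversions, so P = 3/26 ≈ 0.115385 and Q = 3/26 ≈ 0.115385.
Under the Kimura two-parameter model, d = −½ ln(1 − 2P − Q) − ¼ ln(1 − 2Q).
1 − 2P − Q = 0.653845, giving −½ ln(0.653845) = 0.212442.
1 − 2Q = 0.76923, giving −¼ ln(0.76923) = 0.065591.
d = 0.212442 + 0.065591 = 0.278033.

0.28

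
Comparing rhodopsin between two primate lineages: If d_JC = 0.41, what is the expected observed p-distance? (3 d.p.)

p = (3/4)(1 − e^(−4d/3)) = 0.75 × (1 − e^(-0.546667)) = 0.75 × (1 − 0.578876) = 0.315843.

0.316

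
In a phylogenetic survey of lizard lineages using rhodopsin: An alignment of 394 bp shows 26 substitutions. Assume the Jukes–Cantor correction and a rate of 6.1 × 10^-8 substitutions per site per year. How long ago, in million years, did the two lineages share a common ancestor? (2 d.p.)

p = 26/394 ≈ 0.06599.
d = −(3/4) ln(1 − 4p/3) = −0.75 ln(1 − 0.087987) = −0.75 ln(0.912013)
  = −0.75 × (-0.092101) = 0.069076 substitutions/site.
Under a molecular clock d = 2μt, so t = d/(2μ) = 0.069076 / (2 × 6.1 × 10^-8) = 0.57 million years.

0.57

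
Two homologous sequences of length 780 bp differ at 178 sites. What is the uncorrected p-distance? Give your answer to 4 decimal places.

p = 178/780 = 0.228205… ≈ 0.2282 (to 4 d.p.).

0.2282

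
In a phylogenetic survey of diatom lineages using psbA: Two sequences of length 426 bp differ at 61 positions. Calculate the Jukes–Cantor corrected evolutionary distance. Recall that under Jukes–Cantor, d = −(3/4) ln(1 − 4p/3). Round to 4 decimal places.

p = 61/426 ≈ 0.143192.
d = −(3/4) ln(1 − 4p/3) = −0.75 ln(1 − 0.190923) = −0.75 ln(0.809077)
  = −0.75 × (-0.211861) = 0.158896 substitutions/site.

0.1589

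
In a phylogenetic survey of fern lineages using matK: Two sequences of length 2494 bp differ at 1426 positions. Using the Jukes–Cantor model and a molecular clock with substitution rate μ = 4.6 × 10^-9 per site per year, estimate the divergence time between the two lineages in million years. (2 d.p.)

p = 1426/2494 ≈ 0.571772.
d = −(3/4) ln(1 − 4p/3) = −0.75 ln(1 − 0.762363) = −0.75 ln(0.237637)
  = −0.75 × (-1.437011) = 1.077758 substitutions/site.
Under a molecular clock d = 2μt, so t = d/(2μ) = 1.077758 / (2 × 4.6 × 10^-9) = 117.15 million years.

117.15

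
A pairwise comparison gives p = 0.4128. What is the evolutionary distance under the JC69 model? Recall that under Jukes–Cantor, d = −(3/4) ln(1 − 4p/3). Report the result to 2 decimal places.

d = −(3/4) ln(1 − 4p/3) = −0.75 ln(1 − 0.5504) = −0.75 ln(0.4496)
  = −0.75 × (-0.799397) = 0.599548 substitutions/site.

0.60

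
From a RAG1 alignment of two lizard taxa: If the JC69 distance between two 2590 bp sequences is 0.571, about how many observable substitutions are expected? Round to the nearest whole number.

Invert JC69: p = (3/4)(1 − e^(−4d/3)) = 0.75 × (1 − e^(-0.761333)) = 0.75 × (1 − 0.467043) = 0.399718.
Expected differing sites = pL ≈ 0.399718 × 2590 = 1035.26962 ≈ 1035.

1035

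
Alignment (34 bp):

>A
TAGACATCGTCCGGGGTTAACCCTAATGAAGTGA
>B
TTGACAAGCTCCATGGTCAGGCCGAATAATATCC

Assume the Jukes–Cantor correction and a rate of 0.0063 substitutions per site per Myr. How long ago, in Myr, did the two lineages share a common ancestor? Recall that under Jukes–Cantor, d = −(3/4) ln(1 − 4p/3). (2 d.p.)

52.82

The sequences differ at 15 of 34 sites, so p = 15/34 ≈ 0.441176.
d = −(3/4) ln(1 − 4p/3) = −0.75 ln(1 − 0.588235) = −0.75 ln(0.411765)
  = −0.75 × (-0.887302) = 0.665477 substitutions/site.
Under a molecular clock d = 2μt, so t = d/(2μ) = 0.665477 / (2 × 0.0063) = 52.82 Myr.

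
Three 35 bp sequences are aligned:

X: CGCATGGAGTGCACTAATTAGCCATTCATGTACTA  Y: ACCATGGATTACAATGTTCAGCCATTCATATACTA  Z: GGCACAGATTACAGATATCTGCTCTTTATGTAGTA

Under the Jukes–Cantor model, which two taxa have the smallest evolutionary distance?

X and Y

X–Y: 9/35 differ, p = 0.257, d = 0.315.
X–Z: 14/35 differ, p = 0.400, d = 0.572.
Y–Z: 14/35 differ, p = 0.400, d = 0.572.
The smallest distance is between X and Y.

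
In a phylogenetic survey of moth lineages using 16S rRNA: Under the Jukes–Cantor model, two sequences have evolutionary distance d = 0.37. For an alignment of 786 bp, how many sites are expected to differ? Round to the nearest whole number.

Invert JC69: p = (3/4)(1 − e^(−4d/3)) = 0.75 × (1 − e^(-0.493333)) = 0.75 × (1 − 0.610588) = 0.292059.
Expected differing sites = pL ≈ 0.292059 × 786 = 229.558374 ≈ 230.

230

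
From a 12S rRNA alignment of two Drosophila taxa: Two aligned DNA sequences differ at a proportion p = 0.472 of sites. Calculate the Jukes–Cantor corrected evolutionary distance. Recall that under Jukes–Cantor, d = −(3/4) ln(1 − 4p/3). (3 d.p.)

0.744

d = −(3/4) ln(1 − 4p/3) = −0.75 ln(1 − 0.629333) = −0.75 ln(0.370667)
  = −0.75 × (-0.992451) = 0.744338 substitutions/site.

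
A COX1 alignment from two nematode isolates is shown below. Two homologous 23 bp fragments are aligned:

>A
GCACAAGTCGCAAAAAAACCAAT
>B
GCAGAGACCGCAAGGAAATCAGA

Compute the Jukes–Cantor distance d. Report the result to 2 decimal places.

0.55

The sequences differ at 9 of 23 sites (4, 6, 7, 8, 14, 15, 19, 22, 23), so p = 9/23 ≈ 0.391304.
d = −(3/4) ln(1 − 4p/3) = −0.75 ln(1 − 0.521739) = −0.75 ln(0.478261)
  = −0.75 × (-0.737599) = 0.553199 substitutions/site.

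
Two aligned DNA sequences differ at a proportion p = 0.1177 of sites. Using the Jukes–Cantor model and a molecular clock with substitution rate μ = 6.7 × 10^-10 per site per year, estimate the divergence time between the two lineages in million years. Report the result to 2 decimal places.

95.55

d = −(3/4) ln(1 − 4p/3) = −0.75 ln(1 − 0.156933) = −0.75 ln(0.843067)
  = −0.75 × (-0.170709) = 0.128032 substitutions/site.
Under a molecular clock d = 2μt, so t = d/(2μ) = 0.128032 / (2 × 6.7 × 10^-10) = 95.55 million years.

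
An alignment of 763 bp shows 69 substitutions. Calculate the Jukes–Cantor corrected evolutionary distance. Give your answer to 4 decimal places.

0.0964

p = 69/763 ≈ 0.090433.
d = −(3/4) ln(1 − 4p/3) = −0.75 ln(1 − 0.120577) = −0.75 ln(0.879423)
  = −0.75 × (-0.128489) = 0.096367 substitutions/site.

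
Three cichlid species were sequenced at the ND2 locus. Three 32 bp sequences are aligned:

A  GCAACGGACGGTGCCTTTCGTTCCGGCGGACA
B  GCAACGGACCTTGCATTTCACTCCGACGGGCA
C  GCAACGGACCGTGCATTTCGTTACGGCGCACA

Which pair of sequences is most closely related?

A–B: 7/32 differ, p = 0.219, d = 0.259.
A–C: 4/32 differ, p = 0.125, d = 0.137.
B–C: 7/32 differ, p = 0.219, d = 0.259.
The smallest distance is between A and C.

A and C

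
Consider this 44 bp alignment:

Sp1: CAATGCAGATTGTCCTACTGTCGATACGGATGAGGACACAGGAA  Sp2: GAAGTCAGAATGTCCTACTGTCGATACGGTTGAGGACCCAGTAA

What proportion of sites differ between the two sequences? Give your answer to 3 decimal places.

The sequences differ at 7 of 44 positions (sites 1, 4, 5, 10, 30, 38, 42).
p = 7/44 = 0.159090… ≈ 0.159 (to 3 d.p.).

0.159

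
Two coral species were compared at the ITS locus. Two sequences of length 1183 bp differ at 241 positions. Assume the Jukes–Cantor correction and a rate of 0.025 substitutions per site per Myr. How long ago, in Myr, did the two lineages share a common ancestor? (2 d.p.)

p = 241/1183 ≈ 0.203719.
d = −(3/4) ln(1 − 4p/3) = −0.75 ln(1 − 0.271625) = −0.75 ln(0.728375)
  = −0.75 × (-0.316939) = 0.237704 substitutions/site.
Under a molecular clock d = 2μt, so t = d/(2μ) = 0.237704 / (2 × 0.025) = 4.75 Myr.

4.75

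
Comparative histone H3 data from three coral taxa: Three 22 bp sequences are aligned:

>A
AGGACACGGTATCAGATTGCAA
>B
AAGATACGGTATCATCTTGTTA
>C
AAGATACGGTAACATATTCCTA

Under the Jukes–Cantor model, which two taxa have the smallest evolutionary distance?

B and C

A–B: 6/22 differ, p = 0.273, d = 0.339.
A–C: 6/22 differ, p = 0.273, d = 0.339.
B–C: 4/22 differ, p = 0.182, d = 0.208.
The smallest distance is between B and C.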